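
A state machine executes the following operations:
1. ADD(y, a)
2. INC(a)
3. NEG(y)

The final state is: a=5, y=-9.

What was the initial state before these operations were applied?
a=4, y=5

Working backwards:
Final state: a=5, y=-9
Before step 3 (NEG(y)): a=5, y=9
Before step 2 (INC(a)): a=4, y=9
Before step 1 (ADD(y, a)): a=4, y=5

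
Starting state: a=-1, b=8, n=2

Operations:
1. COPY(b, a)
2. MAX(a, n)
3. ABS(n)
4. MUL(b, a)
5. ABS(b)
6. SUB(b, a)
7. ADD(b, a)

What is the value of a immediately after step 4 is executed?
a = 2

Tracing a through execution:
Initial: a = -1
After step 1 (COPY(b, a)): a = -1
After step 2 (MAX(a, n)): a = 2
After step 3 (ABS(n)): a = 2
After step 4 (MUL(b, a)): a = 2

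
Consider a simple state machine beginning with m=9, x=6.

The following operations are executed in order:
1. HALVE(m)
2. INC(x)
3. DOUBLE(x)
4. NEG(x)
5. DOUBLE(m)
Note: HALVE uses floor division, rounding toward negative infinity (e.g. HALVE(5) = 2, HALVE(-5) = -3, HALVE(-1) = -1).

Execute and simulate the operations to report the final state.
{m: 8, x: -14}

Step-by-step execution:
Initial: m=9, x=6
After step 1 (HALVE(m)): m=4, x=6
After step 2 (INC(x)): m=4, x=7
After step 3 (DOUBLE(x)): m=4, x=14
After step 4 (NEG(x)): m=4, x=-14
After step 5 (DOUBLE(m)): m=8, x=-14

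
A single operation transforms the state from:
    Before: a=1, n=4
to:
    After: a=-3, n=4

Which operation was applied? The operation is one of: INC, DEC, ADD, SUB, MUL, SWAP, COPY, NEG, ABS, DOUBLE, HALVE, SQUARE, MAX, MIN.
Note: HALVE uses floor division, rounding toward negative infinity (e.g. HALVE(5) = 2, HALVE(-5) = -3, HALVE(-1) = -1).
SUB(a, n)

Analyzing the change:
Before: a=1, n=4
After: a=-3, n=4
Variable a changed from 1 to -3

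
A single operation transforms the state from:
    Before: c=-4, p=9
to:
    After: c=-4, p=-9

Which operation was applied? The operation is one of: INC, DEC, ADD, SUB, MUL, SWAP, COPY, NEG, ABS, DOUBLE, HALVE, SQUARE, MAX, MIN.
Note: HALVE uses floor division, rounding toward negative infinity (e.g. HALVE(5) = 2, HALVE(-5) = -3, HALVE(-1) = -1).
NEG(p)

Analyzing the change:
Before: c=-4, p=9
After: c=-4, p=-9
Variable p changed from 9 to -9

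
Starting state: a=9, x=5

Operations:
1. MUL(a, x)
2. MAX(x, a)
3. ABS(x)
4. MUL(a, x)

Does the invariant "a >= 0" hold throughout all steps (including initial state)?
Yes

The invariant holds at every step.

State at each step:
Initial: a=9, x=5
After step 1: a=45, x=5
After step 2: a=45, x=45
After step 3: a=45, x=45
After step 4: a=2025, x=45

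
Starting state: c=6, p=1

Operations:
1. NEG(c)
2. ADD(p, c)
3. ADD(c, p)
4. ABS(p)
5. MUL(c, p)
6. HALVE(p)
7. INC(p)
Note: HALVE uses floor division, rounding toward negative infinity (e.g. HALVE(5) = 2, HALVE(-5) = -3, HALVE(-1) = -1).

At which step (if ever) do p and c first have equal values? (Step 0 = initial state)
Never

p and c never become equal during execution.

Comparing values at each step:
Initial: p=1, c=6
After step 1: p=1, c=-6
After step 2: p=-5, c=-6
After step 3: p=-5, c=-11
After step 4: p=5, c=-11
After step 5: p=5, c=-55
After step 6: p=2, c=-55
After step 7: p=3, c=-55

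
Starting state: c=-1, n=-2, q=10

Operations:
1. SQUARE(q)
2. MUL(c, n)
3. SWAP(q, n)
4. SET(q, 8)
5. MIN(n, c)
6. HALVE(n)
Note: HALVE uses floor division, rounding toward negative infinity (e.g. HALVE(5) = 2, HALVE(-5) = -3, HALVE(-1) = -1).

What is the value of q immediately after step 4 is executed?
q = 8

Tracing q through execution:
Initial: q = 10
After step 1 (SQUARE(q)): q = 100
After step 2 (MUL(c, n)): q = 100
After step 3 (SWAP(q, n)): q = -2
After step 4 (SET(q, 8)): q = 8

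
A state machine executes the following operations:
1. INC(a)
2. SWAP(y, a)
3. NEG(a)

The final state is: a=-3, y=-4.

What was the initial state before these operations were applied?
a=-5, y=3

Working backwards:
Final state: a=-3, y=-4
Before step 3 (NEG(a)): a=3, y=-4
Before step 2 (SWAP(y, a)): a=-4, y=3
Before step 1 (INC(a)): a=-5, y=3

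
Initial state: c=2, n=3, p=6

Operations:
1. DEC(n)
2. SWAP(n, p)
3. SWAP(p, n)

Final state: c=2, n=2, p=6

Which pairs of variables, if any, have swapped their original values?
None

Comparing initial and final values:
c: 2 → 2
n: 3 → 2
p: 6 → 6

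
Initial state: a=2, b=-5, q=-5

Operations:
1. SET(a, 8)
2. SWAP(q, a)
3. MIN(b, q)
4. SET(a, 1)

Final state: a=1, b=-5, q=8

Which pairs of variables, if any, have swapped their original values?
None

Comparing initial and final values:
a: 2 → 1
q: -5 → 8
b: -5 → -5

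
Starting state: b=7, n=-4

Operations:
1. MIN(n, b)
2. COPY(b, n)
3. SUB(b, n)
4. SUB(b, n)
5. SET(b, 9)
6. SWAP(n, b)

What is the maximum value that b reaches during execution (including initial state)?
9

Values of b at each step:
Initial: b = 7
After step 1: b = 7
After step 2: b = -4
After step 3: b = 0
After step 4: b = 4
After step 5: b = 9 ← maximum
After step 6: b = -4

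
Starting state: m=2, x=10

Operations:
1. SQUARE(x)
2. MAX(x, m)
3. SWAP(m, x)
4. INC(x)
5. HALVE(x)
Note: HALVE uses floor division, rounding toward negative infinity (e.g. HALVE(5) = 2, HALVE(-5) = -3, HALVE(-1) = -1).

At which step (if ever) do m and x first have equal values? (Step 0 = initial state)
Never

m and x never become equal during execution.

Comparing values at each step:
Initial: m=2, x=10
After step 1: m=2, x=100
After step 2: m=2, x=100
After step 3: m=100, x=2
After step 4: m=100, x=3
After step 5: m=100, x=1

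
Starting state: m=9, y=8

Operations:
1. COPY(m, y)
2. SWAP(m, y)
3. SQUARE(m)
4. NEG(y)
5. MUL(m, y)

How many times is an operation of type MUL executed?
1

Counting MUL operations:
Step 5: MUL(m, y) ← MUL
Total: 1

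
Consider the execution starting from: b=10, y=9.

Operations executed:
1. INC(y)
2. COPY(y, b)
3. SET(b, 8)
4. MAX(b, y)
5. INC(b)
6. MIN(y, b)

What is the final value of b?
b = 11

Tracing execution:
Step 1: INC(y) → b = 10
Step 2: COPY(y, b) → b = 10
Step 3: SET(b, 8) → b = 8
Step 4: MAX(b, y) → b = 10
Step 5: INC(b) → b = 11
Step 6: MIN(y, b) → b = 11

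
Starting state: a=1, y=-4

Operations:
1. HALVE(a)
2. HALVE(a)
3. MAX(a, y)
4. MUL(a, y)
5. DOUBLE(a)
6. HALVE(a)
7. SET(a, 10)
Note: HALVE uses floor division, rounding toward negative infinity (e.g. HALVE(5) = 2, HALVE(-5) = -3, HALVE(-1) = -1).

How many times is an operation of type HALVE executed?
3

Counting HALVE operations:
Step 1: HALVE(a) ← HALVE
Step 2: HALVE(a) ← HALVE
Step 6: HALVE(a) ← HALVE
Total: 3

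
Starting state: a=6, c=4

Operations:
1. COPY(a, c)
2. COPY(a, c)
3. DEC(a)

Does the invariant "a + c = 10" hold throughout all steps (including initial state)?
No, violated after step 1

The invariant is violated after step 1.

State at each step:
Initial: a=6, c=4
After step 1: a=4, c=4
After step 2: a=4, c=4
After step 3: a=3, c=4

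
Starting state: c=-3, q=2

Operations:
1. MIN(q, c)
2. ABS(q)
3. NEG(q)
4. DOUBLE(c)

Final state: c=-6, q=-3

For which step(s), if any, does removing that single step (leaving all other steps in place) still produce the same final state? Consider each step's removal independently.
None - removing any single step changes the final result

Testing removal of each single step:
Without step 1: final = c=-6, q=-2 (different)
Without step 2: final = c=-6, q=3 (different)
Without step 3: final = c=-6, q=3 (different)
Without step 4: final = c=-3, q=-3 (different)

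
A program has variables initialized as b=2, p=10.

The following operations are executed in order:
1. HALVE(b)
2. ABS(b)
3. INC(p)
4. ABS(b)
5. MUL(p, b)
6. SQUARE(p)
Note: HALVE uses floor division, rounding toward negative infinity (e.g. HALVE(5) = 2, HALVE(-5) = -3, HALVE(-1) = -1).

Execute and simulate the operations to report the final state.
{b: 1, p: 121}

Step-by-step execution:
Initial: b=2, p=10
After step 1 (HALVE(b)): b=1, p=10
After step 2 (ABS(b)): b=1, p=10
After step 3 (INC(p)): b=1, p=11
After step 4 (ABS(b)): b=1, p=11
After step 5 (MUL(p, b)): b=1, p=11
After step 6 (SQUARE(p)): b=1, p=121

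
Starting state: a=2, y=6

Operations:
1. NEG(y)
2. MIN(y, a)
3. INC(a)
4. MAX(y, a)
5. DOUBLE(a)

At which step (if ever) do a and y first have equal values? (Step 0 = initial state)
Step 4

a and y first become equal after step 4.

Comparing values at each step:
Initial: a=2, y=6
After step 1: a=2, y=-6
After step 2: a=2, y=-6
After step 3: a=3, y=-6
After step 4: a=3, y=3 ← equal!
After step 5: a=6, y=3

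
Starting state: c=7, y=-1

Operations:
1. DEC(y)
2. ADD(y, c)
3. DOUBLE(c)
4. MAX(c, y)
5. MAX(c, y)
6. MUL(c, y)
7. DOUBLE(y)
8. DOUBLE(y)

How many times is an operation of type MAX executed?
2

Counting MAX operations:
Step 4: MAX(c, y) ← MAX
Step 5: MAX(c, y) ← MAX
Total: 2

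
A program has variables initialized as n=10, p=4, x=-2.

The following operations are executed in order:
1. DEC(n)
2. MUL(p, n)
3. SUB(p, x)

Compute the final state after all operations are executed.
{n: 9, p: 38, x: -2}

Step-by-step execution:
Initial: n=10, p=4, x=-2
After step 1 (DEC(n)): n=9, p=4, x=-2
After step 2 (MUL(p, n)): n=9, p=36, x=-2
After step 3 (SUB(p, x)): n=9, p=38, x=-2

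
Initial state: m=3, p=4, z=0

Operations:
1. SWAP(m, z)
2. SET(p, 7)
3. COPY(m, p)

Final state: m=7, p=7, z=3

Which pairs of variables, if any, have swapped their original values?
None

Comparing initial and final values:
z: 0 → 3
p: 4 → 7
m: 3 → 7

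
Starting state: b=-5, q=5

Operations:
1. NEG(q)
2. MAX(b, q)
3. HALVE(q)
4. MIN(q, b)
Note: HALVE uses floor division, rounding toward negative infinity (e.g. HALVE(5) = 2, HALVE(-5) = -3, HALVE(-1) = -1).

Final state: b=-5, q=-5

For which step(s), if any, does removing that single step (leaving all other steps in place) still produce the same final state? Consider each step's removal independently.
Step(s) 2, 3

Testing removal of each single step:
Without step 1: final = b=5, q=2 (different)
Without step 2: final = b=-5, q=-5 (same)
Without step 3: final = b=-5, q=-5 (same)
Without step 4: final = b=-5, q=-3 (different)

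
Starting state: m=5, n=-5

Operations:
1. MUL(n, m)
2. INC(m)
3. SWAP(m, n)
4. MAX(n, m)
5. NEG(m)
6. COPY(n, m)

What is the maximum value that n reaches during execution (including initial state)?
25

Values of n at each step:
Initial: n = -5
After step 1: n = -25
After step 2: n = -25
After step 3: n = 6
After step 4: n = 6
After step 5: n = 6
After step 6: n = 25 ← maximum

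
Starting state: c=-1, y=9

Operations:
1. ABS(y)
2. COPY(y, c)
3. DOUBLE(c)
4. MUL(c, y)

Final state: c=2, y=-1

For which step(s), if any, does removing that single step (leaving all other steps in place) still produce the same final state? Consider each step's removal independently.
Step(s) 1

Testing removal of each single step:
Without step 1: final = c=2, y=-1 (same)
Without step 2: final = c=-18, y=9 (different)
Without step 3: final = c=1, y=-1 (different)
Without step 4: final = c=-2, y=-1 (different)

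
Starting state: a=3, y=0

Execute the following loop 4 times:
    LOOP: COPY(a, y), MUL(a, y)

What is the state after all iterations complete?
a=0, y=0

Iteration trace:
Start: a=3, y=0
After iteration 1: a=0, y=0
After iteration 2: a=0, y=0
After iteration 3: a=0, y=0
After iteration 4: a=0, y=0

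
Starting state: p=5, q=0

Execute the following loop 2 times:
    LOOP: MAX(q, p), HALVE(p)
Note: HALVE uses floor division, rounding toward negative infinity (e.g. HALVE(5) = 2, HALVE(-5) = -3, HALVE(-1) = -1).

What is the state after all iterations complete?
p=1, q=5

Iteration trace:
Start: p=5, q=0
After iteration 1: p=2, q=5
After iteration 2: p=1, q=5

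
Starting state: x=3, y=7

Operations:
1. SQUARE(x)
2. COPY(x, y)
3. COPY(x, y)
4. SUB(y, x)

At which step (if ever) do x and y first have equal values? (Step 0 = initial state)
Step 2

x and y first become equal after step 2.

Comparing values at each step:
Initial: x=3, y=7
After step 1: x=9, y=7
After step 2: x=7, y=7 ← equal!
After step 3: x=7, y=7 ← equal!
After step 4: x=7, y=0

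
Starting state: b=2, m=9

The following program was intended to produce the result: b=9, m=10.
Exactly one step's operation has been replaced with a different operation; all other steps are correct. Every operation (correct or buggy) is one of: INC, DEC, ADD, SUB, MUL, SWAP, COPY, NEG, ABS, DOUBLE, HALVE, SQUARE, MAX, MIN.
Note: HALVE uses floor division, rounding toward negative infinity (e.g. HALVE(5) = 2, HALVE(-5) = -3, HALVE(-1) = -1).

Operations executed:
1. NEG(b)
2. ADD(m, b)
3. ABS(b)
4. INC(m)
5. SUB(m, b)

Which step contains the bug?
Step 1

Trace with buggy code:
Initial: b=2, m=9
After step 1: b=-2, m=9
After step 2: b=-2, m=7
After step 3: b=2, m=7
After step 4: b=2, m=8
After step 5: b=2, m=6
Actual final b=2, m=6 ≠ expected b=9, m=10.
Step 1 is the only position where a single-operation replacement can produce the expected result.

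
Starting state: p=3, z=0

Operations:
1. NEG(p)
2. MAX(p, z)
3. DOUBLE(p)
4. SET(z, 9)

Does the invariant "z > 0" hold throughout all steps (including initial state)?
No, violated at the initial state

The invariant is violated at the initial state (step 0).

State at each step:
Initial: p=3, z=0
After step 1: p=-3, z=0
After step 2: p=0, z=0
After step 3: p=0, z=0
After step 4: p=0, z=9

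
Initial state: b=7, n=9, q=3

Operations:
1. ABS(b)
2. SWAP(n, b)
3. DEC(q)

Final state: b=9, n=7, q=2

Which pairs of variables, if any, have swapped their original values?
(n, b)

Comparing initial and final values:
q: 3 → 2
n: 9 → 7
b: 7 → 9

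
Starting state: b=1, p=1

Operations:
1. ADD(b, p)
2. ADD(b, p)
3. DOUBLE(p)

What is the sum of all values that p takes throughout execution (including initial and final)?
5

Values of p at each step:
Initial: p = 1
After step 1: p = 1
After step 2: p = 1
After step 3: p = 2
Sum = 1 + 1 + 1 + 2 = 5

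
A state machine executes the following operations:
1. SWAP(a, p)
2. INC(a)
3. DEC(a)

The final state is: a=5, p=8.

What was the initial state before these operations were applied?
a=8, p=5

Working backwards:
Final state: a=5, p=8
Before step 3 (DEC(a)): a=6, p=8
Before step 2 (INC(a)): a=5, p=8
Before step 1 (SWAP(a, p)): a=8, p=5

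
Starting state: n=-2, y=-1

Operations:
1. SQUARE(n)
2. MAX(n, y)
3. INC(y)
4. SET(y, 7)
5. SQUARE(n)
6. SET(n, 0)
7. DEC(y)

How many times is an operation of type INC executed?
1

Counting INC operations:
Step 3: INC(y) ← INC
Total: 1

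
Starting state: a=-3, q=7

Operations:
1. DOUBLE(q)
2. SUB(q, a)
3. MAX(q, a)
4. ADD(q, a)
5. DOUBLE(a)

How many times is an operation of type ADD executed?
1

Counting ADD operations:
Step 4: ADD(q, a) ← ADD
Total: 1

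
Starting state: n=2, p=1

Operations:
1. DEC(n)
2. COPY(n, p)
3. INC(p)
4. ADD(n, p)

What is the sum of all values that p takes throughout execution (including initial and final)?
7

Values of p at each step:
Initial: p = 1
After step 1: p = 1
After step 2: p = 1
After step 3: p = 2
After step 4: p = 2
Sum = 1 + 1 + 1 + 2 + 2 = 7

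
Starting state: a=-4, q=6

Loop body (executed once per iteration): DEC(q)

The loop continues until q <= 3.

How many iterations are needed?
3

Tracing iterations:
Initial: a=-4, q=6
After iteration 1: a=-4, q=5
After iteration 2: a=-4, q=4
After iteration 3: a=-4, q=3
q <= 3 now holds, so the loop exits after 3 iterations.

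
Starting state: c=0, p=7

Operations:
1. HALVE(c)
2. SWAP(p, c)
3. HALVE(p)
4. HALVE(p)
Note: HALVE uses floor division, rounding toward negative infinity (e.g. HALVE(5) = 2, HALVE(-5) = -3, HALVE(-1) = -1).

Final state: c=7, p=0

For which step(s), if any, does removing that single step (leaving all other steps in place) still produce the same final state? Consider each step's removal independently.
Step(s) 1, 3, 4

Testing removal of each single step:
Without step 1: final = c=7, p=0 (same)
Without step 2: final = c=0, p=1 (different)
Without step 3: final = c=7, p=0 (same)
Without step 4: final = c=7, p=0 (same)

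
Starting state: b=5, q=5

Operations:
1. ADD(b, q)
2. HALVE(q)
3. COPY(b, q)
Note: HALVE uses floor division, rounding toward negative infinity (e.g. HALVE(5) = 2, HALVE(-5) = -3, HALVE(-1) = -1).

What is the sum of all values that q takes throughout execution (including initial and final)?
14

Values of q at each step:
Initial: q = 5
After step 1: q = 5
After step 2: q = 2
After step 3: q = 2
Sum = 5 + 5 + 2 + 2 = 14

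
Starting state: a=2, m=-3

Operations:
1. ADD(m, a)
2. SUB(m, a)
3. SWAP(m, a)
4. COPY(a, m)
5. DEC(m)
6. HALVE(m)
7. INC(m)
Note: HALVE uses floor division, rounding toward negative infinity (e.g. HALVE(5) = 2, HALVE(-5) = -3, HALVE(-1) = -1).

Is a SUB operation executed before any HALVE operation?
Yes

First SUB: step 2
First HALVE: step 6
Since 2 < 6, SUB comes first.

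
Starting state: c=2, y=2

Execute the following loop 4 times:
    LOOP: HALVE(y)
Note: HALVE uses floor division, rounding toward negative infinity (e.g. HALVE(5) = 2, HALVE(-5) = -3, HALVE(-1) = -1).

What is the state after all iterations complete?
c=2, y=0

Iteration trace:
Start: c=2, y=2
After iteration 1: c=2, y=1
After iteration 2: c=2, y=0
After iteration 3: c=2, y=0
After iteration 4: c=2, y=0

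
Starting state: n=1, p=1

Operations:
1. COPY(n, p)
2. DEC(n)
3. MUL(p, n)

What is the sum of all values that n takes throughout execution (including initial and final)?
2

Values of n at each step:
Initial: n = 1
After step 1: n = 1
After step 2: n = 0
After step 3: n = 0
Sum = 1 + 1 + 0 + 0 = 2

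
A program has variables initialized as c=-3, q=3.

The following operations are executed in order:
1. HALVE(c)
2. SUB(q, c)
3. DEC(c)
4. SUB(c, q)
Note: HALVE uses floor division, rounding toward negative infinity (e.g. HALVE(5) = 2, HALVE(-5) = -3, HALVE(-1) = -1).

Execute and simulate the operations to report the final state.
{c: -8, q: 5}

Step-by-step execution:
Initial: c=-3, q=3
After step 1 (HALVE(c)): c=-2, q=3
After step 2 (SUB(q, c)): c=-2, q=5
After step 3 (DEC(c)): c=-3, q=5
After step 4 (SUB(c, q)): c=-8, q=5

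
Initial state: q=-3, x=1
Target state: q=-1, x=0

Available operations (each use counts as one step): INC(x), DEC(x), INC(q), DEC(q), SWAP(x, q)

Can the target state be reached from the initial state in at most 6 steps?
Yes

Path (3 steps): DEC(x) → INC(q) → INC(q)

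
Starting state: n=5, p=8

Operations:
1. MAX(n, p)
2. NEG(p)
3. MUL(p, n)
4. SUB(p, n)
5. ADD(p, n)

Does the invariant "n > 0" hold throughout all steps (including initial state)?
Yes

The invariant holds at every step.

State at each step:
Initial: n=5, p=8
After step 1: n=8, p=8
After step 2: n=8, p=-8
After step 3: n=8, p=-64
After step 4: n=8, p=-72
After step 5: n=8, p=-64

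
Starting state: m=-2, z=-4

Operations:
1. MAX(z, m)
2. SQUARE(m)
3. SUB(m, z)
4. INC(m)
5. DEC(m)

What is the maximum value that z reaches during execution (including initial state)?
-2

Values of z at each step:
Initial: z = -4
After step 1: z = -2 ← maximum
After step 2: z = -2
After step 3: z = -2
After step 4: z = -2
After step 5: z = -2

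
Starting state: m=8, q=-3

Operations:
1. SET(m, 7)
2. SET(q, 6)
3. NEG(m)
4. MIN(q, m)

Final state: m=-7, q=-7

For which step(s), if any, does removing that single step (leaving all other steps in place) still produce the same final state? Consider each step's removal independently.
Step(s) 2

Testing removal of each single step:
Without step 1: final = m=-8, q=-8 (different)
Without step 2: final = m=-7, q=-7 (same)
Without step 3: final = m=7, q=6 (different)
Without step 4: final = m=-7, q=6 (different)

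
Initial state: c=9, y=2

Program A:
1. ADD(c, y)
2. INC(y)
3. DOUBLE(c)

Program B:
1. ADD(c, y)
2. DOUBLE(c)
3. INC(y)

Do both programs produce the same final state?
Yes

Program A final state: c=22, y=3
Program B final state: c=22, y=3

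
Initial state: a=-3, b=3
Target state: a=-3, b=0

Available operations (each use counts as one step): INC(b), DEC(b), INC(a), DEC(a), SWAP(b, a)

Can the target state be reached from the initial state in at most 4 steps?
Yes

Path (3 steps): DEC(b) → DEC(b) → DEC(b)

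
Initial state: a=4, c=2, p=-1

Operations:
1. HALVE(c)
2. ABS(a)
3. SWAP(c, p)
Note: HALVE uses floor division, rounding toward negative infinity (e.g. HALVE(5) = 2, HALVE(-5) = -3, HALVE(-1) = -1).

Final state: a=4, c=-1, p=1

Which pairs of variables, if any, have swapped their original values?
None

Comparing initial and final values:
p: -1 → 1
a: 4 → 4
c: 2 → -1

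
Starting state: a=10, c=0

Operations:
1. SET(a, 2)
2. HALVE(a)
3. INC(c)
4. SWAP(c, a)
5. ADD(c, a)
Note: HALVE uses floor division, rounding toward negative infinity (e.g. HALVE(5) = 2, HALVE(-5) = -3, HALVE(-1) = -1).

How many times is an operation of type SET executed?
1

Counting SET operations:
Step 1: SET(a, 2) ← SET
Total: 1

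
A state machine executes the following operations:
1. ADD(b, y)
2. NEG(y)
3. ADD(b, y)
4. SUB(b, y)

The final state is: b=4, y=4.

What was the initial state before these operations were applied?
b=8, y=-4

Working backwards:
Final state: b=4, y=4
Before step 4 (SUB(b, y)): b=8, y=4
Before step 3 (ADD(b, y)): b=4, y=4
Before step 2 (NEG(y)): b=4, y=-4
Before step 1 (ADD(b, y)): b=8, y=-4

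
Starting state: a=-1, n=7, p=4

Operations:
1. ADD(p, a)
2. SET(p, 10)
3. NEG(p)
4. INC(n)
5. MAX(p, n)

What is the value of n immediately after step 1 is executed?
n = 7

Tracing n through execution:
Initial: n = 7
After step 1 (ADD(p, a)): n = 7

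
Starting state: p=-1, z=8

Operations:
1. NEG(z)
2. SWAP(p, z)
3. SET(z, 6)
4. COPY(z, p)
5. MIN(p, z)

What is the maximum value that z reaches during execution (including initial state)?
8

Values of z at each step:
Initial: z = 8 ← maximum
After step 1: z = -8
After step 2: z = -1
After step 3: z = 6
After step 4: z = -8
After step 5: z = -8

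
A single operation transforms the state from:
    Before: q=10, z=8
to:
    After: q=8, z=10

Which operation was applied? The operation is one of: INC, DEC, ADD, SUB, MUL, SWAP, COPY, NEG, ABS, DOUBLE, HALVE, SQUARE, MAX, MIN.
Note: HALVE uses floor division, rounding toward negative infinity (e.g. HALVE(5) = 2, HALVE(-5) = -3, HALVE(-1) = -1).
SWAP(z, q)

Analyzing the change:
Before: q=10, z=8
After: q=8, z=10
Variable z changed from 8 to 10
Variable q changed from 10 to 8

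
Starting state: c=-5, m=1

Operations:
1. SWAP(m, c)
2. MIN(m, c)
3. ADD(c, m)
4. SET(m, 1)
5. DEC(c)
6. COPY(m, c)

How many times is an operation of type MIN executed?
1

Counting MIN operations:
Step 2: MIN(m, c) ← MIN
Total: 1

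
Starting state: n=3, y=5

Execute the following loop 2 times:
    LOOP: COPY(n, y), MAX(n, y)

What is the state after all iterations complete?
n=5, y=5

Iteration trace:
Start: n=3, y=5
After iteration 1: n=5, y=5
After iteration 2: n=5, y=5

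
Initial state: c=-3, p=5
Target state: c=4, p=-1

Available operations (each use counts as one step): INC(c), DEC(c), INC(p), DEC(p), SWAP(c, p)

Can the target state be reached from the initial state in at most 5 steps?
Yes

Path (4 steps): INC(c) → INC(c) → DEC(p) → SWAP(c, p)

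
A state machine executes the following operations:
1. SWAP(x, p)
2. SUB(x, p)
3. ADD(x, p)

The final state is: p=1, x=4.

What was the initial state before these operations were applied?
p=4, x=1

Working backwards:
Final state: p=1, x=4
Before step 3 (ADD(x, p)): p=1, x=3
Before step 2 (SUB(x, p)): p=1, x=4
Before step 1 (SWAP(x, p)): p=4, x=1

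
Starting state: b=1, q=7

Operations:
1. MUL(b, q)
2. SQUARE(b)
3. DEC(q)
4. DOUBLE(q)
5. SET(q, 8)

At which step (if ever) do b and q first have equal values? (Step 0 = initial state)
Step 1

b and q first become equal after step 1.

Comparing values at each step:
Initial: b=1, q=7
After step 1: b=7, q=7 ← equal!
After step 2: b=49, q=7
After step 3: b=49, q=6
After step 4: b=49, q=12
After step 5: b=49, q=8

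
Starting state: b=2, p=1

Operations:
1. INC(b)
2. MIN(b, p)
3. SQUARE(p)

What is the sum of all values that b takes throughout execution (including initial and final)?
7

Values of b at each step:
Initial: b = 2
After step 1: b = 3
After step 2: b = 1
After step 3: b = 1
Sum = 2 + 3 + 1 + 1 = 7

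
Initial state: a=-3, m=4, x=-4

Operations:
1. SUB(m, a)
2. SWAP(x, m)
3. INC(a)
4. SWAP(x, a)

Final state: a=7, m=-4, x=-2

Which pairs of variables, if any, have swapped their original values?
None

Comparing initial and final values:
a: -3 → 7
m: 4 → -4
x: -4 → -2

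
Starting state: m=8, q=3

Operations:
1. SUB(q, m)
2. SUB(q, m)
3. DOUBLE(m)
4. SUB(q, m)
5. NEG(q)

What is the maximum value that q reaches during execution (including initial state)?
29

Values of q at each step:
Initial: q = 3
After step 1: q = -5
After step 2: q = -13
After step 3: q = -13
After step 4: q = -29
After step 5: q = 29 ← maximum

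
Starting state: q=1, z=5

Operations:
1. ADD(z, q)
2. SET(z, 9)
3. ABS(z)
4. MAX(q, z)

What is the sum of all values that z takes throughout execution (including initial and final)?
38

Values of z at each step:
Initial: z = 5
After step 1: z = 6
After step 2: z = 9
After step 3: z = 9
After step 4: z = 9
Sum = 5 + 6 + 9 + 9 + 9 = 38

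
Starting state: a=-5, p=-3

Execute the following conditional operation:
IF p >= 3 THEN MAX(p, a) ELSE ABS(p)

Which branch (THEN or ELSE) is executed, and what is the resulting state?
Branch: ELSE, Final state: a=-5, p=3

Evaluating condition: p >= 3
p = -3
Condition is False, so ELSE branch executes
After ABS(p): a=-5, p=3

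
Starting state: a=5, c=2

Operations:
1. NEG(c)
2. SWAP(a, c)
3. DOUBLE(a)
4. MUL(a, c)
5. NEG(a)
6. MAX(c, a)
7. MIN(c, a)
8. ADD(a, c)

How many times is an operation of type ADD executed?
1

Counting ADD operations:
Step 8: ADD(a, c) ← ADD
Total: 1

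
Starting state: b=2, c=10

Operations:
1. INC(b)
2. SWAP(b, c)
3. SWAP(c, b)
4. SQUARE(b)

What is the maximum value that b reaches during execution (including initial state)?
10

Values of b at each step:
Initial: b = 2
After step 1: b = 3
After step 2: b = 10 ← maximum
After step 3: b = 3
After step 4: b = 9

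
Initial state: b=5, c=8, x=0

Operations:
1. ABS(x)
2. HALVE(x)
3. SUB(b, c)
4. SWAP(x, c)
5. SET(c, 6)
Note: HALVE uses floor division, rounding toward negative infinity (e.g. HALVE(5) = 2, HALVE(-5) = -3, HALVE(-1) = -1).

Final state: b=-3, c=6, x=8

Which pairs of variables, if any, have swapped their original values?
None

Comparing initial and final values:
b: 5 → -3
c: 8 → 6
x: 0 → 8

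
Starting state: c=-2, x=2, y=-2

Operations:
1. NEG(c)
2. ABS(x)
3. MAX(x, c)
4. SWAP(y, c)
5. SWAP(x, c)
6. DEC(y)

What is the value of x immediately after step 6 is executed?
x = -2

Tracing x through execution:
Initial: x = 2
After step 1 (NEG(c)): x = 2
After step 2 (ABS(x)): x = 2
After step 3 (MAX(x, c)): x = 2
After step 4 (SWAP(y, c)): x = 2
After step 5 (SWAP(x, c)): x = -2
After step 6 (DEC(y)): x = -2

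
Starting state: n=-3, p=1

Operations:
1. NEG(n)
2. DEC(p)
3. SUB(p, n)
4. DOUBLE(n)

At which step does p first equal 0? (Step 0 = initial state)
Step 2

Tracing p:
Initial: p = 1
After step 1: p = 1
After step 2: p = 0 ← first occurrence
After step 3: p = -3
After step 4: p = -3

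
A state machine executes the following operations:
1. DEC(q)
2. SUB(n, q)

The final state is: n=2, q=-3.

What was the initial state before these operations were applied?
n=-1, q=-2

Working backwards:
Final state: n=2, q=-3
Before step 2 (SUB(n, q)): n=-1, q=-3
Before step 1 (DEC(q)): n=-1, q=-2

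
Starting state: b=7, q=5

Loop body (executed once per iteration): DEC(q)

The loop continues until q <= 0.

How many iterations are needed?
5

Tracing iterations:
Initial: b=7, q=5
After iteration 1: b=7, q=4
After iteration 2: b=7, q=3
After iteration 3: b=7, q=2
After iteration 4: b=7, q=1
After iteration 5: b=7, q=0
q <= 0 now holds, so the loop exits after 5 iterations.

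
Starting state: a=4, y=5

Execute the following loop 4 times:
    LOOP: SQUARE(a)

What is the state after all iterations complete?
a=4294967296, y=5

Iteration trace:
Start: a=4, y=5
After iteration 1: a=16, y=5
After iteration 2: a=256, y=5
After iteration 3: a=65536, y=5
After iteration 4: a=4294967296, y=5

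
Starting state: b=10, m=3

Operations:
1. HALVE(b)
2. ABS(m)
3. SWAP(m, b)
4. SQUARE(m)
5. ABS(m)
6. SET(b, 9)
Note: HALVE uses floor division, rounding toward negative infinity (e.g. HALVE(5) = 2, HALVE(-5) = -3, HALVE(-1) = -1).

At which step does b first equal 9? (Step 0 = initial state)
Step 6

Tracing b:
Initial: b = 10
After step 1: b = 5
After step 2: b = 5
After step 3: b = 3
After step 4: b = 3
After step 5: b = 3
After step 6: b = 9 ← first occurrence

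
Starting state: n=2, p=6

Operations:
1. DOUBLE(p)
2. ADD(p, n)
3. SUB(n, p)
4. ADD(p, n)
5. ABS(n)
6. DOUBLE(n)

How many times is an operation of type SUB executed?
1

Counting SUB operations:
Step 3: SUB(n, p) ← SUB
Total: 1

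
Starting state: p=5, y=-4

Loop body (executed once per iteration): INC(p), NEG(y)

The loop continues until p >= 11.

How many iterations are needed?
6

Tracing iterations:
Initial: p=5, y=-4
After iteration 1: p=6, y=4
After iteration 2: p=7, y=-4
After iteration 3: p=8, y=4
After iteration 4: p=9, y=-4
After iteration 5: p=10, y=4
After iteration 6: p=11, y=-4
p >= 11 now holds, so the loop exits after 6 iterations.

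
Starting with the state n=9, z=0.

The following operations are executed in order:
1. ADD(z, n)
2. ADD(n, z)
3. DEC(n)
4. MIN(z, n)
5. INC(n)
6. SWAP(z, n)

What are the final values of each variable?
{n: 9, z: 18}

Step-by-step execution:
Initial: n=9, z=0
After step 1 (ADD(z, n)): n=9, z=9
After step 2 (ADD(n, z)): n=18, z=9
After step 3 (DEC(n)): n=17, z=9
After step 4 (MIN(z, n)): n=17, z=9
After step 5 (INC(n)): n=18, z=9
After step 6 (SWAP(z, n)): n=9, z=18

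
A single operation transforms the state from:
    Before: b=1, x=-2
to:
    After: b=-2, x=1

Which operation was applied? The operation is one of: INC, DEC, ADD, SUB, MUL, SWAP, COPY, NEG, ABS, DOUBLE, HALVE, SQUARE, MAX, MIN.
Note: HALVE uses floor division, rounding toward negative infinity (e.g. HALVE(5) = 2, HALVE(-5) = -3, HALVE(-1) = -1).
SWAP(x, b)

Analyzing the change:
Before: b=1, x=-2
After: b=-2, x=1
Variable x changed from -2 to 1
Variable b changed from 1 to -2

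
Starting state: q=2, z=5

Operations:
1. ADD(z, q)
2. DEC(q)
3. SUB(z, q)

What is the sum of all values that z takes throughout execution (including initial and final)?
25

Values of z at each step:
Initial: z = 5
After step 1: z = 7
After step 2: z = 7
After step 3: z = 6
Sum = 5 + 7 + 7 + 6 = 25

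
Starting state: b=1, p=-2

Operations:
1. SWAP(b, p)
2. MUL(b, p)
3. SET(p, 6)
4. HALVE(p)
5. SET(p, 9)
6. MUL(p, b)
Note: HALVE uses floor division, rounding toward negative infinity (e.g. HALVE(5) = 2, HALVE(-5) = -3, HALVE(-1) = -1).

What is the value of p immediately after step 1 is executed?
p = 1

Tracing p through execution:
Initial: p = -2
After step 1 (SWAP(b, p)): p = 1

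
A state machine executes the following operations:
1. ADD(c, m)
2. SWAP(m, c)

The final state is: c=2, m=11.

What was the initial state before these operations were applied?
c=9, m=2

Working backwards:
Final state: c=2, m=11
Before step 2 (SWAP(m, c)): c=11, m=2
Before step 1 (ADD(c, m)): c=9, m=2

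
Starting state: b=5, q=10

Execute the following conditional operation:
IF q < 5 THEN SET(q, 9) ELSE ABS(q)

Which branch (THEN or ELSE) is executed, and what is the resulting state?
Branch: ELSE, Final state: b=5, q=10

Evaluating condition: q < 5
q = 10
Condition is False, so ELSE branch executes
After ABS(q): b=5, q=10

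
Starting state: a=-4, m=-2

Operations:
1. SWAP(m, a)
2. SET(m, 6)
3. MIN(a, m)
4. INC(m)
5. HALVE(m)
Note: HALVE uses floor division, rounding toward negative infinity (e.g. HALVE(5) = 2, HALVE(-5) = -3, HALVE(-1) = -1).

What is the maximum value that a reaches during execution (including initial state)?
-2

Values of a at each step:
Initial: a = -4
After step 1: a = -2 ← maximum
After step 2: a = -2
After step 3: a = -2
After step 4: a = -2
After step 5: a = -2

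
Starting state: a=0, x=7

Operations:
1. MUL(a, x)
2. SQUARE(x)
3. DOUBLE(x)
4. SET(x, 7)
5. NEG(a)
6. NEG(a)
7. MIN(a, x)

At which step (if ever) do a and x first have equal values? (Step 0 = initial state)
Never

a and x never become equal during execution.

Comparing values at each step:
Initial: a=0, x=7
After step 1: a=0, x=7
After step 2: a=0, x=49
After step 3: a=0, x=98
After step 4: a=0, x=7
After step 5: a=0, x=7
After step 6: a=0, x=7
After step 7: a=0, x=7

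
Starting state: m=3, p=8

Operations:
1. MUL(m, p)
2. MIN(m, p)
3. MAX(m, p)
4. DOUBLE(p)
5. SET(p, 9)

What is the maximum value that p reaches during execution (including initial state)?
16

Values of p at each step:
Initial: p = 8
After step 1: p = 8
After step 2: p = 8
After step 3: p = 8
After step 4: p = 16 ← maximum
After step 5: p = 9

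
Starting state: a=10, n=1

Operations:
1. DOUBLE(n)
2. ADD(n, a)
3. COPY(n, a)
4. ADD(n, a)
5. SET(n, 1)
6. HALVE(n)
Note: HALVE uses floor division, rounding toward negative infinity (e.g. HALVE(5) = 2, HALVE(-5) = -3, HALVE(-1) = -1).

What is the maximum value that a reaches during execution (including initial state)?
10

Values of a at each step:
Initial: a = 10 ← maximum
After step 1: a = 10
After step 2: a = 10
After step 3: a = 10
After step 4: a = 10
After step 5: a = 10
After step 6: a = 10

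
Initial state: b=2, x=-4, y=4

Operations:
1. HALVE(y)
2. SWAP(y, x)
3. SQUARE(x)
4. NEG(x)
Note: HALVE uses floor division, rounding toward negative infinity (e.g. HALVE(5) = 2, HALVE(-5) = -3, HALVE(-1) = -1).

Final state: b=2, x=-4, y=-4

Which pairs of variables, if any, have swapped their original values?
None

Comparing initial and final values:
x: -4 → -4
b: 2 → 2
y: 4 → -4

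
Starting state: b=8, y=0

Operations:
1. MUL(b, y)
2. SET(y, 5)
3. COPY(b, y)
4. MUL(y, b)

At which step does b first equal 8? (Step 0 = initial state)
Step 0

Tracing b:
Initial: b = 8 ← first occurrence
After step 1: b = 0
After step 2: b = 0
After step 3: b = 5
After step 4: b = 5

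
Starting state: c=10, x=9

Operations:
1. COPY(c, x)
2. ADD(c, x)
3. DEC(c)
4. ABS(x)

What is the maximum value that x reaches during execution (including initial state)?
9

Values of x at each step:
Initial: x = 9 ← maximum
After step 1: x = 9
After step 2: x = 9
After step 3: x = 9
After step 4: x = 9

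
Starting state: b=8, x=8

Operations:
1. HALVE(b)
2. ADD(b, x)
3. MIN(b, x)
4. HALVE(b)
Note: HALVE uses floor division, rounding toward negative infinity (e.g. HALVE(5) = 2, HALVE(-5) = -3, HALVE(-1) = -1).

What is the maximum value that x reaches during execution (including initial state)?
8

Values of x at each step:
Initial: x = 8 ← maximum
After step 1: x = 8
After step 2: x = 8
After step 3: x = 8
After step 4: x = 8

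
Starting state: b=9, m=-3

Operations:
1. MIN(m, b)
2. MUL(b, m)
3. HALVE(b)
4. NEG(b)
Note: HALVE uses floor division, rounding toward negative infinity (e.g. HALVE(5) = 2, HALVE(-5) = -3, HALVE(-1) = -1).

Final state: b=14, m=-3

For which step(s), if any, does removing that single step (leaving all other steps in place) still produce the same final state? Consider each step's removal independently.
Step(s) 1

Testing removal of each single step:
Without step 1: final = b=14, m=-3 (same)
Without step 2: final = b=-4, m=-3 (different)
Without step 3: final = b=27, m=-3 (different)
Without step 4: final = b=-14, m=-3 (different)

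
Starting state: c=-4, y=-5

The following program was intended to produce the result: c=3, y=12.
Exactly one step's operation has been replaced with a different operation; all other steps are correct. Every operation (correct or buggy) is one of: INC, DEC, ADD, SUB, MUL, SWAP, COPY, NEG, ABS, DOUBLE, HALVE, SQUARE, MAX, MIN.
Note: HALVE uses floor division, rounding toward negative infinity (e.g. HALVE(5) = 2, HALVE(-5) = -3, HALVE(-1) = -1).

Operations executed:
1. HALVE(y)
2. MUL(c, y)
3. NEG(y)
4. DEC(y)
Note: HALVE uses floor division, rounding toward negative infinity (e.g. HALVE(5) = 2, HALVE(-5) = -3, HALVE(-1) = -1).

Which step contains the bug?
Step 4

Trace with buggy code:
Initial: c=-4, y=-5
After step 1: c=-4, y=-3
After step 2: c=12, y=-3
After step 3: c=12, y=3
After step 4: c=12, y=2
Actual final c=12, y=2 ≠ expected c=3, y=12.
Step 4 is the only position where a single-operation replacement can produce the expected result.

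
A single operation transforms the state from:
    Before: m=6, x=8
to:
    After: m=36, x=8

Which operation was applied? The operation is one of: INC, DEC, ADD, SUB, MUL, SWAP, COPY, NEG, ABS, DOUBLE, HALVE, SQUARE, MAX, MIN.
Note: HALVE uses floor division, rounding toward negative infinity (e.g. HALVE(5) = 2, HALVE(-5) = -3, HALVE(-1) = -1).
SQUARE(m)

Analyzing the change:
Before: m=6, x=8
After: m=36, x=8
Variable m changed from 6 to 36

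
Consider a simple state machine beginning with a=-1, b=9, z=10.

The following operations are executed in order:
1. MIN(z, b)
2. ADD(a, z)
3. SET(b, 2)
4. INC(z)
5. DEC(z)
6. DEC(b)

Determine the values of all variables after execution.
{a: 8, b: 1, z: 9}

Step-by-step execution:
Initial: a=-1, b=9, z=10
After step 1 (MIN(z, b)): a=-1, b=9, z=9
After step 2 (ADD(a, z)): a=8, b=9, z=9
After step 3 (SET(b, 2)): a=8, b=2, z=9
After step 4 (INC(z)): a=8, b=2, z=10
After step 5 (DEC(z)): a=8, b=2, z=9
After step 6 (DEC(b)): a=8, b=1, z=9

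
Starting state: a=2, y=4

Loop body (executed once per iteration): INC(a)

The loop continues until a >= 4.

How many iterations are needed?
2

Tracing iterations:
Initial: a=2, y=4
After iteration 1: a=3, y=4
After iteration 2: a=4, y=4
a >= 4 now holds, so the loop exits after 2 iterations.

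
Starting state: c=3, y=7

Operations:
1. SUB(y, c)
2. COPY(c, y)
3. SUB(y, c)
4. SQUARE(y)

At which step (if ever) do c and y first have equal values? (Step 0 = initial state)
Step 2

c and y first become equal after step 2.

Comparing values at each step:
Initial: c=3, y=7
After step 1: c=3, y=4
After step 2: c=4, y=4 ← equal!
After step 3: c=4, y=0
After step 4: c=4, y=0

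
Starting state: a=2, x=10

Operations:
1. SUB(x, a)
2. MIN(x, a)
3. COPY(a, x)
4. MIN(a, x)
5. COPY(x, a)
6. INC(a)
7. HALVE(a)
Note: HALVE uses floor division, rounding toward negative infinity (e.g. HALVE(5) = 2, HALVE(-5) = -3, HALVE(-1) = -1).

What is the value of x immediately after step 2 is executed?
x = 2

Tracing x through execution:
Initial: x = 10
After step 1 (SUB(x, a)): x = 8
After step 2 (MIN(x, a)): x = 2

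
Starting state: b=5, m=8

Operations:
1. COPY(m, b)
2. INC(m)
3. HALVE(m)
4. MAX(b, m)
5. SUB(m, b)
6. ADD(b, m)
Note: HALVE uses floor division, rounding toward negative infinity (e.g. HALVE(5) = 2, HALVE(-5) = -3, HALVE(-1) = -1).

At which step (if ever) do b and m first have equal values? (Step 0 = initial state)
Step 1

b and m first become equal after step 1.

Comparing values at each step:
Initial: b=5, m=8
After step 1: b=5, m=5 ← equal!
After step 2: b=5, m=6
After step 3: b=5, m=3
After step 4: b=5, m=3
After step 5: b=5, m=-2
After step 6: b=3, m=-2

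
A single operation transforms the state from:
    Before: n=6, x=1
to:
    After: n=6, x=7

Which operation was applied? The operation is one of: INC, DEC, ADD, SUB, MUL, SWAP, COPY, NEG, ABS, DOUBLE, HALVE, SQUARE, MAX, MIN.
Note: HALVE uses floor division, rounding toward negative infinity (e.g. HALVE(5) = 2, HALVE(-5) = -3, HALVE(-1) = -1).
ADD(x, n)

Analyzing the change:
Before: n=6, x=1
After: n=6, x=7
Variable x changed from 1 to 7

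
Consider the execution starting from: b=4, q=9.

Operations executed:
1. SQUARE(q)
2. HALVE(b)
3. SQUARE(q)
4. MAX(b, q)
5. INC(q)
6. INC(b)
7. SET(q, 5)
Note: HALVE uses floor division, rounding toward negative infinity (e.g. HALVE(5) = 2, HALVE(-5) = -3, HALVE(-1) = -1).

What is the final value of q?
q = 5

Tracing execution:
Step 1: SQUARE(q) → q = 81
Step 2: HALVE(b) → q = 81
Step 3: SQUARE(q) → q = 6561
Step 4: MAX(b, q) → q = 6561
Step 5: INC(q) → q = 6562
Step 6: INC(b) → q = 6562
Step 7: SET(q, 5) → q = 5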